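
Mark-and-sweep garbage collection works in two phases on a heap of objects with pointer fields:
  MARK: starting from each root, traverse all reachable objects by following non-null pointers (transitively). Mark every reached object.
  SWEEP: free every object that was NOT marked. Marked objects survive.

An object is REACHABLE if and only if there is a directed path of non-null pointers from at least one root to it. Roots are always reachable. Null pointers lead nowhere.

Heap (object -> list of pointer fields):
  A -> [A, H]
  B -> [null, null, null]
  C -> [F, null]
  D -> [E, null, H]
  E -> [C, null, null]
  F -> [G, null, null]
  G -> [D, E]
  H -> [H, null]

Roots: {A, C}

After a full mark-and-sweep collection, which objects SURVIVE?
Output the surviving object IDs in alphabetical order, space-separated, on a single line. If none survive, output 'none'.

Answer: A C D E F G H

Derivation:
Roots: A C
Mark A: refs=A H, marked=A
Mark C: refs=F null, marked=A C
Mark H: refs=H null, marked=A C H
Mark F: refs=G null null, marked=A C F H
Mark G: refs=D E, marked=A C F G H
Mark D: refs=E null H, marked=A C D F G H
Mark E: refs=C null null, marked=A C D E F G H
Unmarked (collected): B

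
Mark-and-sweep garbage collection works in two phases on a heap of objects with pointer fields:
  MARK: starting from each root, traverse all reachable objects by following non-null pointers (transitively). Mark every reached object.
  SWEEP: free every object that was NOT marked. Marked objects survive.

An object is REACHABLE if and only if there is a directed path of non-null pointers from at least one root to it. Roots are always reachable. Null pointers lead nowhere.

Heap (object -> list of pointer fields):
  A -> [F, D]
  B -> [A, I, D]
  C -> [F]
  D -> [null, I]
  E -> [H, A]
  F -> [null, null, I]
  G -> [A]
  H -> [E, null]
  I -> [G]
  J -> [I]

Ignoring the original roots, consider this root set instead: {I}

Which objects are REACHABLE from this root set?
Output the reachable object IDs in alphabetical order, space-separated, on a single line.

Answer: A D F G I

Derivation:
Roots: I
Mark I: refs=G, marked=I
Mark G: refs=A, marked=G I
Mark A: refs=F D, marked=A G I
Mark F: refs=null null I, marked=A F G I
Mark D: refs=null I, marked=A D F G I
Unmarked (collected): B C E H J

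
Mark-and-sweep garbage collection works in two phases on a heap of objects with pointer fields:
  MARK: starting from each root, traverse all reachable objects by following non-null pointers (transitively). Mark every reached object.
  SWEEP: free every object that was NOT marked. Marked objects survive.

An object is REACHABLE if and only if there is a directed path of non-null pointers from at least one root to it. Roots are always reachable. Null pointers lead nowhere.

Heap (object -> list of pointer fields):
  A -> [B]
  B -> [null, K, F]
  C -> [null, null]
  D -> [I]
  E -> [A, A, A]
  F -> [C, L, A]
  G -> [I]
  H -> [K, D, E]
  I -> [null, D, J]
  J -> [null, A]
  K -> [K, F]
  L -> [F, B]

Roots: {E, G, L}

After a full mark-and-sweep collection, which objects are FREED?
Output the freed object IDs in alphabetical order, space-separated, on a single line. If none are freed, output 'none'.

Answer: H

Derivation:
Roots: E G L
Mark E: refs=A A A, marked=E
Mark G: refs=I, marked=E G
Mark L: refs=F B, marked=E G L
Mark A: refs=B, marked=A E G L
Mark I: refs=null D J, marked=A E G I L
Mark F: refs=C L A, marked=A E F G I L
Mark B: refs=null K F, marked=A B E F G I L
Mark D: refs=I, marked=A B D E F G I L
Mark J: refs=null A, marked=A B D E F G I J L
Mark C: refs=null null, marked=A B C D E F G I J L
Mark K: refs=K F, marked=A B C D E F G I J K L
Unmarked (collected): H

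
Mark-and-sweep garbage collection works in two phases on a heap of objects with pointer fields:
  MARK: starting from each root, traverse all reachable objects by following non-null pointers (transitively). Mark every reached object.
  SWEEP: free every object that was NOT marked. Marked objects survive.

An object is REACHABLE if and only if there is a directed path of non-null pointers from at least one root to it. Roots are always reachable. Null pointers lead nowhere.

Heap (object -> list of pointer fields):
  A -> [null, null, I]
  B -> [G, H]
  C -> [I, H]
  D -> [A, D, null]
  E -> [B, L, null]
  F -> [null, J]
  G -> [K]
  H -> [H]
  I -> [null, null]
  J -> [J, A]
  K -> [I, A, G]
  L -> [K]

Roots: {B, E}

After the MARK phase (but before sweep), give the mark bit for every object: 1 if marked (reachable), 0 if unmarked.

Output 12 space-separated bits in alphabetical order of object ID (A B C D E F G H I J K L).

Roots: B E
Mark B: refs=G H, marked=B
Mark E: refs=B L null, marked=B E
Mark G: refs=K, marked=B E G
Mark H: refs=H, marked=B E G H
Mark L: refs=K, marked=B E G H L
Mark K: refs=I A G, marked=B E G H K L
Mark I: refs=null null, marked=B E G H I K L
Mark A: refs=null null I, marked=A B E G H I K L
Unmarked (collected): C D F J

Answer: 1 1 0 0 1 0 1 1 1 0 1 1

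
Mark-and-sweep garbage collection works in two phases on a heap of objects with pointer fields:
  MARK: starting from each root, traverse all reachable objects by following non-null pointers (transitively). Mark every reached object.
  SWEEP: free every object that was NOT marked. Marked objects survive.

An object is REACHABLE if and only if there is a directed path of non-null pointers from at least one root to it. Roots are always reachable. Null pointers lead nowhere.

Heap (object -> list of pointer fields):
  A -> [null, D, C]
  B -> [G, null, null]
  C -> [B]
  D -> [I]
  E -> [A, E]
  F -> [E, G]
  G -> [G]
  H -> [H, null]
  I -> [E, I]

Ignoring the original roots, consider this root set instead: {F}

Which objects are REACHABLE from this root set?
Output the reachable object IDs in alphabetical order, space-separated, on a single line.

Answer: A B C D E F G I

Derivation:
Roots: F
Mark F: refs=E G, marked=F
Mark E: refs=A E, marked=E F
Mark G: refs=G, marked=E F G
Mark A: refs=null D C, marked=A E F G
Mark D: refs=I, marked=A D E F G
Mark C: refs=B, marked=A C D E F G
Mark I: refs=E I, marked=A C D E F G I
Mark B: refs=G null null, marked=A B C D E F G I
Unmarked (collected): H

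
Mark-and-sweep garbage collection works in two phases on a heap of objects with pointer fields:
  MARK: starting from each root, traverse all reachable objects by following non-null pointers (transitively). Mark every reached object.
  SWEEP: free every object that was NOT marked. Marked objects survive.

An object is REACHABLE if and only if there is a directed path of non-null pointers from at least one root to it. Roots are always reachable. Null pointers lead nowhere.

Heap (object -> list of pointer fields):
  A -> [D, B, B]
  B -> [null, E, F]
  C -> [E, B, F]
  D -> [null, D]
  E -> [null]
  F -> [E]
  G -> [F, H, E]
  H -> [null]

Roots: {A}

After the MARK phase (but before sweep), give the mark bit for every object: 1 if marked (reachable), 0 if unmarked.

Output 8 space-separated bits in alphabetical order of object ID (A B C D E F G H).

Answer: 1 1 0 1 1 1 0 0

Derivation:
Roots: A
Mark A: refs=D B B, marked=A
Mark D: refs=null D, marked=A D
Mark B: refs=null E F, marked=A B D
Mark E: refs=null, marked=A B D E
Mark F: refs=E, marked=A B D E F
Unmarked (collected): C G H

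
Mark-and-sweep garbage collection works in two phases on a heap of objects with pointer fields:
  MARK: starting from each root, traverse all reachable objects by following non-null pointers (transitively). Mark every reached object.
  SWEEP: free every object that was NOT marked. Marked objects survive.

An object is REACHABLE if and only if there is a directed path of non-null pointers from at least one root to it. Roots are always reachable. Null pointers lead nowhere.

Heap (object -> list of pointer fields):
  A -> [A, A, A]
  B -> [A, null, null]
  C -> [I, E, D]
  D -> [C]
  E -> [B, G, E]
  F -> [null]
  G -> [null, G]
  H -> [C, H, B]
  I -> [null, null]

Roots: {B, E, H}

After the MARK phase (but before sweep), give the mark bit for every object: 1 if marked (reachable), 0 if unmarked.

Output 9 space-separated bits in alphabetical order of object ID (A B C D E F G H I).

Answer: 1 1 1 1 1 0 1 1 1

Derivation:
Roots: B E H
Mark B: refs=A null null, marked=B
Mark E: refs=B G E, marked=B E
Mark H: refs=C H B, marked=B E H
Mark A: refs=A A A, marked=A B E H
Mark G: refs=null G, marked=A B E G H
Mark C: refs=I E D, marked=A B C E G H
Mark I: refs=null null, marked=A B C E G H I
Mark D: refs=C, marked=A B C D E G H I
Unmarked (collected): F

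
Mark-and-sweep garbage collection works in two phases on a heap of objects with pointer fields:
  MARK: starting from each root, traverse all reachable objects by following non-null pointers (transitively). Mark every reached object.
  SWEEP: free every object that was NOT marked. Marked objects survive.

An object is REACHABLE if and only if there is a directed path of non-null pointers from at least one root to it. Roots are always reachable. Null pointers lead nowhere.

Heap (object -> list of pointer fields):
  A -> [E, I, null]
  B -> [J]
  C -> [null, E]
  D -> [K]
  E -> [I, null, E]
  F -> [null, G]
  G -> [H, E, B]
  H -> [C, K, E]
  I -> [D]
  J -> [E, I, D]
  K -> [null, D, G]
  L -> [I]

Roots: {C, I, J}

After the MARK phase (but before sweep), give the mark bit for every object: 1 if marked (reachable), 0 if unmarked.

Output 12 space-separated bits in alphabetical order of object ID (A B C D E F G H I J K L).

Roots: C I J
Mark C: refs=null E, marked=C
Mark I: refs=D, marked=C I
Mark J: refs=E I D, marked=C I J
Mark E: refs=I null E, marked=C E I J
Mark D: refs=K, marked=C D E I J
Mark K: refs=null D G, marked=C D E I J K
Mark G: refs=H E B, marked=C D E G I J K
Mark H: refs=C K E, marked=C D E G H I J K
Mark B: refs=J, marked=B C D E G H I J K
Unmarked (collected): A F L

Answer: 0 1 1 1 1 0 1 1 1 1 1 0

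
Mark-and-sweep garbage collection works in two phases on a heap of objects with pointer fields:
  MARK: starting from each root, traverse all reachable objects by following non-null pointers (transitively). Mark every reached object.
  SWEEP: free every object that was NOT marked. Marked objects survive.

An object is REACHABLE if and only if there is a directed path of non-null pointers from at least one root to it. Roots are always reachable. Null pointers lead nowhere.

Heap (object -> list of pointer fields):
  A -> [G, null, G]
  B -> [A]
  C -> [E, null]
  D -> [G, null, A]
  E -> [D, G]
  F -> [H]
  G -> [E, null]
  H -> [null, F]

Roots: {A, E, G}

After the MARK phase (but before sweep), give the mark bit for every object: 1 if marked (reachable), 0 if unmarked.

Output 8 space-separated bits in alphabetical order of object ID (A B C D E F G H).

Answer: 1 0 0 1 1 0 1 0

Derivation:
Roots: A E G
Mark A: refs=G null G, marked=A
Mark E: refs=D G, marked=A E
Mark G: refs=E null, marked=A E G
Mark D: refs=G null A, marked=A D E G
Unmarked (collected): B C F H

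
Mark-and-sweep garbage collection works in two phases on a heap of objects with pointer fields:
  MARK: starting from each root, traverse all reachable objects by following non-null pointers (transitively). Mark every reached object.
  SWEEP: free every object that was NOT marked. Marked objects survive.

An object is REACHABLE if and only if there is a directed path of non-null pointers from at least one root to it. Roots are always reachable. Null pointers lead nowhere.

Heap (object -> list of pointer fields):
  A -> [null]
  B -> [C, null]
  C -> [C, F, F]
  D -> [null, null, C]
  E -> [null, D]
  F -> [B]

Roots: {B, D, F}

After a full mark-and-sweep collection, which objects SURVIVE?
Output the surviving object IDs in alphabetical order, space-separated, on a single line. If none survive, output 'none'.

Answer: B C D F

Derivation:
Roots: B D F
Mark B: refs=C null, marked=B
Mark D: refs=null null C, marked=B D
Mark F: refs=B, marked=B D F
Mark C: refs=C F F, marked=B C D F
Unmarked (collected): A E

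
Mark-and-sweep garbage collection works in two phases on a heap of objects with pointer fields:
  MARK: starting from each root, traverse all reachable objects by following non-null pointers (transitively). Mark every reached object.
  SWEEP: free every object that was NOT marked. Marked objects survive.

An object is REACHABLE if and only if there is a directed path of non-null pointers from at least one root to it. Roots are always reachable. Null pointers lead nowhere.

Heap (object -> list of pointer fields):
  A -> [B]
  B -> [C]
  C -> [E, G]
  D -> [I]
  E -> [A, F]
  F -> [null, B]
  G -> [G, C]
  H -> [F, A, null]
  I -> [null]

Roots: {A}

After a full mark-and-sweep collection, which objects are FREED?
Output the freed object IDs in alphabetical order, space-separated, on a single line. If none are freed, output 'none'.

Answer: D H I

Derivation:
Roots: A
Mark A: refs=B, marked=A
Mark B: refs=C, marked=A B
Mark C: refs=E G, marked=A B C
Mark E: refs=A F, marked=A B C E
Mark G: refs=G C, marked=A B C E G
Mark F: refs=null B, marked=A B C E F G
Unmarked (collected): D H I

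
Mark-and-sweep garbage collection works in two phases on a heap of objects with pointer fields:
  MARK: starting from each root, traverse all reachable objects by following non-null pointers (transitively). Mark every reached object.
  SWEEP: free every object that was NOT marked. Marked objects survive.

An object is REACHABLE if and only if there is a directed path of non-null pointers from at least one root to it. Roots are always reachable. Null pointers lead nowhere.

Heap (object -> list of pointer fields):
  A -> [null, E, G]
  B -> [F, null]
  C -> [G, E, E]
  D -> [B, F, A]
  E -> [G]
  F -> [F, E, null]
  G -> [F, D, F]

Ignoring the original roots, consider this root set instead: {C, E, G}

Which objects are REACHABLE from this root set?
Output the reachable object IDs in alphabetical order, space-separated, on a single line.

Roots: C E G
Mark C: refs=G E E, marked=C
Mark E: refs=G, marked=C E
Mark G: refs=F D F, marked=C E G
Mark F: refs=F E null, marked=C E F G
Mark D: refs=B F A, marked=C D E F G
Mark B: refs=F null, marked=B C D E F G
Mark A: refs=null E G, marked=A B C D E F G
Unmarked (collected): (none)

Answer: A B C D E F G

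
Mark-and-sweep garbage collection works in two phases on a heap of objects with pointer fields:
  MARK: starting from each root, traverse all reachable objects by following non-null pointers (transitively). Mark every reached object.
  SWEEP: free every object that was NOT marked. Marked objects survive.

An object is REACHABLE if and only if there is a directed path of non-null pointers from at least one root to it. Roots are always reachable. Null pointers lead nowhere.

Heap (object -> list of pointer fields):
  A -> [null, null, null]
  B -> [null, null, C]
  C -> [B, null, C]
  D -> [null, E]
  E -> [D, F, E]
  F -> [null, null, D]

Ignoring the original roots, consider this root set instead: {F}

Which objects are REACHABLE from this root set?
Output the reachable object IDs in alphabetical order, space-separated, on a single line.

Answer: D E F

Derivation:
Roots: F
Mark F: refs=null null D, marked=F
Mark D: refs=null E, marked=D F
Mark E: refs=D F E, marked=D E F
Unmarked (collected): A B C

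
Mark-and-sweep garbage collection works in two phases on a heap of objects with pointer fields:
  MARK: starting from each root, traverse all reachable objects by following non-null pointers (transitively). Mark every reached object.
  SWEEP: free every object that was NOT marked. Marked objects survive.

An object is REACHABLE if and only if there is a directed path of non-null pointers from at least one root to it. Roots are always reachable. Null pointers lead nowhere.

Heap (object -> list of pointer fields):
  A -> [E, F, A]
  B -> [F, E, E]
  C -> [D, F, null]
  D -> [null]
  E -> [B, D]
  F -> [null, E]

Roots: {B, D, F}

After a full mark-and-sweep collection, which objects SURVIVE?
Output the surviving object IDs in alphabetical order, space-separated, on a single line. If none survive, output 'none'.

Roots: B D F
Mark B: refs=F E E, marked=B
Mark D: refs=null, marked=B D
Mark F: refs=null E, marked=B D F
Mark E: refs=B D, marked=B D E F
Unmarked (collected): A C

Answer: B D E F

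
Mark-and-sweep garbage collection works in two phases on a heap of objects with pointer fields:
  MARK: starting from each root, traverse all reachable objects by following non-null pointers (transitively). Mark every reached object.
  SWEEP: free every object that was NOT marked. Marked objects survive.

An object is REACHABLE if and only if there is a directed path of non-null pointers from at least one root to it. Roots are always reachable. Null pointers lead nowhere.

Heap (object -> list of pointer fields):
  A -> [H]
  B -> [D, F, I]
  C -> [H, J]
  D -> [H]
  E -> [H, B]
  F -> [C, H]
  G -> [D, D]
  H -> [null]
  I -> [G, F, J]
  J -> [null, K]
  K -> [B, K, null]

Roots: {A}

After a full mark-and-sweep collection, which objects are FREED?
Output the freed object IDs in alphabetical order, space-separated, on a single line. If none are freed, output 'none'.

Answer: B C D E F G I J K

Derivation:
Roots: A
Mark A: refs=H, marked=A
Mark H: refs=null, marked=A H
Unmarked (collected): B C D E F G I J K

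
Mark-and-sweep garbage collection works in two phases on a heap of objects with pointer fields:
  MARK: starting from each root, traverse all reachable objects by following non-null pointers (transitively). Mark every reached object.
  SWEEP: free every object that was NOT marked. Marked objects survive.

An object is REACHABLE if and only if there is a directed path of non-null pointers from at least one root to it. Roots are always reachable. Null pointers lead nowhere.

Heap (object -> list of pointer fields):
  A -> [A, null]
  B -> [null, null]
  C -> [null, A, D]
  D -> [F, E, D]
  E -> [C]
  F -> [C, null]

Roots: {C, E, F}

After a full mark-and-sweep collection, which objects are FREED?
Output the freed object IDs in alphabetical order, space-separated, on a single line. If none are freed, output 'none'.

Roots: C E F
Mark C: refs=null A D, marked=C
Mark E: refs=C, marked=C E
Mark F: refs=C null, marked=C E F
Mark A: refs=A null, marked=A C E F
Mark D: refs=F E D, marked=A C D E F
Unmarked (collected): B

Answer: B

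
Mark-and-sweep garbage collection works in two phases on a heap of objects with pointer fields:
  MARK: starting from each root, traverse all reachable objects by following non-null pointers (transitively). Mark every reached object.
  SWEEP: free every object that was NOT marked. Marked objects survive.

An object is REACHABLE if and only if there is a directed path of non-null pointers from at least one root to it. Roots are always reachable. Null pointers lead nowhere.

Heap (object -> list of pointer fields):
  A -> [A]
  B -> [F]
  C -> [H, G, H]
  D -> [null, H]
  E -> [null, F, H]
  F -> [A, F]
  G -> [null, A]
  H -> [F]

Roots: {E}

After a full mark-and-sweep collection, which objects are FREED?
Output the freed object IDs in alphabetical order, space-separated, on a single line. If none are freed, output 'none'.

Answer: B C D G

Derivation:
Roots: E
Mark E: refs=null F H, marked=E
Mark F: refs=A F, marked=E F
Mark H: refs=F, marked=E F H
Mark A: refs=A, marked=A E F H
Unmarked (collected): B C D G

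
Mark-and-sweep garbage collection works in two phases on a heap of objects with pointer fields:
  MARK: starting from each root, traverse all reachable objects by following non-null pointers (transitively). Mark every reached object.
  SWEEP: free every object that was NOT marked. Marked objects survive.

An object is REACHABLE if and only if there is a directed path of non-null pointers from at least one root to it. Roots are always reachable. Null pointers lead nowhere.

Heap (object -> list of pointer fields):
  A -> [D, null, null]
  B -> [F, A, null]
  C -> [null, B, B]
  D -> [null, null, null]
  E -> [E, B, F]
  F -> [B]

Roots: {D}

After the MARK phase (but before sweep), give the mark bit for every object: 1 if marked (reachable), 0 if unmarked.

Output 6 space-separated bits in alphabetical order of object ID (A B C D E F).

Roots: D
Mark D: refs=null null null, marked=D
Unmarked (collected): A B C E F

Answer: 0 0 0 1 0 0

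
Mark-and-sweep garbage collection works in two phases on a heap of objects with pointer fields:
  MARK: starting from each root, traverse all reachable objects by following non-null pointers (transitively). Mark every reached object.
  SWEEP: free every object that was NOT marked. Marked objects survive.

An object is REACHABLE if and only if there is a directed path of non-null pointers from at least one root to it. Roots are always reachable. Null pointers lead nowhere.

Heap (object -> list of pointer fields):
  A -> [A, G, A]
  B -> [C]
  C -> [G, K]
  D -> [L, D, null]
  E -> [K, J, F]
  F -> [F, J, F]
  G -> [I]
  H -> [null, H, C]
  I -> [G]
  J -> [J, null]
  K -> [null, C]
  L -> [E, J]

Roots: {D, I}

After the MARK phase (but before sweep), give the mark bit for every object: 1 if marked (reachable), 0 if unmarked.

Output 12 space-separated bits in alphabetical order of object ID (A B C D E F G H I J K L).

Roots: D I
Mark D: refs=L D null, marked=D
Mark I: refs=G, marked=D I
Mark L: refs=E J, marked=D I L
Mark G: refs=I, marked=D G I L
Mark E: refs=K J F, marked=D E G I L
Mark J: refs=J null, marked=D E G I J L
Mark K: refs=null C, marked=D E G I J K L
Mark F: refs=F J F, marked=D E F G I J K L
Mark C: refs=G K, marked=C D E F G I J K L
Unmarked (collected): A B H

Answer: 0 0 1 1 1 1 1 0 1 1 1 1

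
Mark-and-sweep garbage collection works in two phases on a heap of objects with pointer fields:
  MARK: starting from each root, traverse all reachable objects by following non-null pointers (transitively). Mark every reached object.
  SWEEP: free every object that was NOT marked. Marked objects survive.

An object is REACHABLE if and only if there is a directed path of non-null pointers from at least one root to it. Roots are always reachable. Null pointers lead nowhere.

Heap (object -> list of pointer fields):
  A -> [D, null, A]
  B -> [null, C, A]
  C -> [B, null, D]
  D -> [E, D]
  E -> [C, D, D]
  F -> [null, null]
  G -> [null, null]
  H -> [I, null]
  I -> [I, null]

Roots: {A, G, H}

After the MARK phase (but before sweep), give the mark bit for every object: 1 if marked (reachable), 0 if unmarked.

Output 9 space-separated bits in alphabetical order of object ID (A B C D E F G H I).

Answer: 1 1 1 1 1 0 1 1 1

Derivation:
Roots: A G H
Mark A: refs=D null A, marked=A
Mark G: refs=null null, marked=A G
Mark H: refs=I null, marked=A G H
Mark D: refs=E D, marked=A D G H
Mark I: refs=I null, marked=A D G H I
Mark E: refs=C D D, marked=A D E G H I
Mark C: refs=B null D, marked=A C D E G H I
Mark B: refs=null C A, marked=A B C D E G H I
Unmarked (collected): F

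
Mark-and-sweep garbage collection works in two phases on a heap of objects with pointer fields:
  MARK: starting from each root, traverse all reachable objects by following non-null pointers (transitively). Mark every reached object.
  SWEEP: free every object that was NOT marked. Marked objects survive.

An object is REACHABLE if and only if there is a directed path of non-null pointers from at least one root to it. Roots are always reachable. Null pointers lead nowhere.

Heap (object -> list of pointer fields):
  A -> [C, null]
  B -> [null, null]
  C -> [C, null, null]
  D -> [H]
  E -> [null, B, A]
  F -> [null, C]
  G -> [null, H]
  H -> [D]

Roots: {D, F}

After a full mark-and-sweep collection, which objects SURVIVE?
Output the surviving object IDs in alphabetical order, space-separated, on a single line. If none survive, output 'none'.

Roots: D F
Mark D: refs=H, marked=D
Mark F: refs=null C, marked=D F
Mark H: refs=D, marked=D F H
Mark C: refs=C null null, marked=C D F H
Unmarked (collected): A B E G

Answer: C D F H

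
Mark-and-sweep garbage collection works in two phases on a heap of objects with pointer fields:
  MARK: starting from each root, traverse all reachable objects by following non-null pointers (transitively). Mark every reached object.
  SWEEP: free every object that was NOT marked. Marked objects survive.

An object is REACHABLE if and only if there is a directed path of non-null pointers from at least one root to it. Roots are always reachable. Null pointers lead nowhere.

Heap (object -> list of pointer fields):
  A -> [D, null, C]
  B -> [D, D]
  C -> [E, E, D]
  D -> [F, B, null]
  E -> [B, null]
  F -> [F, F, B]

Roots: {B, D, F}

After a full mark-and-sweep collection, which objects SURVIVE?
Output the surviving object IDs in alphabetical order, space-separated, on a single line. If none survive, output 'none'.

Roots: B D F
Mark B: refs=D D, marked=B
Mark D: refs=F B null, marked=B D
Mark F: refs=F F B, marked=B D F
Unmarked (collected): A C E

Answer: B D F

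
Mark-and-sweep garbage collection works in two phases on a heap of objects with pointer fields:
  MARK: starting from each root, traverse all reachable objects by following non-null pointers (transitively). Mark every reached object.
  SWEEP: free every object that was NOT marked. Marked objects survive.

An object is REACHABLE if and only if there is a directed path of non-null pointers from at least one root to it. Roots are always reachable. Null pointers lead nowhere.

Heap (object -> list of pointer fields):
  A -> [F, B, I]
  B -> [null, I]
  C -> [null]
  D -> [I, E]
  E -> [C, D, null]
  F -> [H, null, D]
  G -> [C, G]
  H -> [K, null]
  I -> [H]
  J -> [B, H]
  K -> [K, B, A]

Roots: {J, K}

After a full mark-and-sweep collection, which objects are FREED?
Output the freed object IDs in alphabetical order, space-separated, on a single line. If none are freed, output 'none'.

Answer: G

Derivation:
Roots: J K
Mark J: refs=B H, marked=J
Mark K: refs=K B A, marked=J K
Mark B: refs=null I, marked=B J K
Mark H: refs=K null, marked=B H J K
Mark A: refs=F B I, marked=A B H J K
Mark I: refs=H, marked=A B H I J K
Mark F: refs=H null D, marked=A B F H I J K
Mark D: refs=I E, marked=A B D F H I J K
Mark E: refs=C D null, marked=A B D E F H I J K
Mark C: refs=null, marked=A B C D E F H I J K
Unmarked (collected): G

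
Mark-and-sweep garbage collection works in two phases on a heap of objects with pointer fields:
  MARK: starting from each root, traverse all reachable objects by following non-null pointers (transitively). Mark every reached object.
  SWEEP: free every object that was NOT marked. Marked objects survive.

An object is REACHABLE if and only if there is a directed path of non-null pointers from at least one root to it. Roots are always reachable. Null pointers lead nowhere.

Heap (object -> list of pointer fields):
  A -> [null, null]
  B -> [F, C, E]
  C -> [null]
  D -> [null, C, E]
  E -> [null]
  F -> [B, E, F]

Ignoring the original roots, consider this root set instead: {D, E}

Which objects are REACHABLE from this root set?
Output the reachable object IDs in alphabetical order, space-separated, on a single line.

Roots: D E
Mark D: refs=null C E, marked=D
Mark E: refs=null, marked=D E
Mark C: refs=null, marked=C D E
Unmarked (collected): A B F

Answer: C D E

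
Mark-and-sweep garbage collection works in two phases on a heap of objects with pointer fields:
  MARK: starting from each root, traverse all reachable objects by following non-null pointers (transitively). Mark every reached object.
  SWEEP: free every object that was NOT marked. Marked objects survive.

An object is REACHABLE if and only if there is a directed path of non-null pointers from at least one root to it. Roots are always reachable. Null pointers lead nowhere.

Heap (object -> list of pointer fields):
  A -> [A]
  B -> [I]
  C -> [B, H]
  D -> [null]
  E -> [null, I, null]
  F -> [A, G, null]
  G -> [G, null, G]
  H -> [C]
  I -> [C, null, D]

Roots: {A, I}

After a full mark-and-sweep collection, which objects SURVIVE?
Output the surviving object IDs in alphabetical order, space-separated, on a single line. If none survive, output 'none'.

Roots: A I
Mark A: refs=A, marked=A
Mark I: refs=C null D, marked=A I
Mark C: refs=B H, marked=A C I
Mark D: refs=null, marked=A C D I
Mark B: refs=I, marked=A B C D I
Mark H: refs=C, marked=A B C D H I
Unmarked (collected): E F G

Answer: A B C D H I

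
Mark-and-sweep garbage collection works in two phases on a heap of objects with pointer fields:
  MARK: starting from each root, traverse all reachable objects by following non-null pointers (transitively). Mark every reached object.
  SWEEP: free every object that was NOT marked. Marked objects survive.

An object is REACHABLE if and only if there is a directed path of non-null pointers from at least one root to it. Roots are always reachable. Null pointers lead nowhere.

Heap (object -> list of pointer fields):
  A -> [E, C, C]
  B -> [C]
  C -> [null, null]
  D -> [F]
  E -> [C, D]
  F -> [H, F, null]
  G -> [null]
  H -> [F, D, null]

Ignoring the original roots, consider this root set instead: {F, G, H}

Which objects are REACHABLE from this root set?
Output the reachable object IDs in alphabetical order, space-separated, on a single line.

Answer: D F G H

Derivation:
Roots: F G H
Mark F: refs=H F null, marked=F
Mark G: refs=null, marked=F G
Mark H: refs=F D null, marked=F G H
Mark D: refs=F, marked=D F G H
Unmarked (collected): A B C E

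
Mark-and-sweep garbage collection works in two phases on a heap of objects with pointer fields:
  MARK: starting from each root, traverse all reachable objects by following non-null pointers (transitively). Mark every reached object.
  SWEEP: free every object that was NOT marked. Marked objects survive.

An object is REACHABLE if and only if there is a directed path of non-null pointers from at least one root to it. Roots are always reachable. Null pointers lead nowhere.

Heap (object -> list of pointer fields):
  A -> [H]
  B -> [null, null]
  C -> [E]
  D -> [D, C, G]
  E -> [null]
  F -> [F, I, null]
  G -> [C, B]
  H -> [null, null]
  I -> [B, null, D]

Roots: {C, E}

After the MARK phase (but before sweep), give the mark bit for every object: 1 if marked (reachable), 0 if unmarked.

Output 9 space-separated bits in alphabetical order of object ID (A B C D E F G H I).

Roots: C E
Mark C: refs=E, marked=C
Mark E: refs=null, marked=C E
Unmarked (collected): A B D F G H I

Answer: 0 0 1 0 1 0 0 0 0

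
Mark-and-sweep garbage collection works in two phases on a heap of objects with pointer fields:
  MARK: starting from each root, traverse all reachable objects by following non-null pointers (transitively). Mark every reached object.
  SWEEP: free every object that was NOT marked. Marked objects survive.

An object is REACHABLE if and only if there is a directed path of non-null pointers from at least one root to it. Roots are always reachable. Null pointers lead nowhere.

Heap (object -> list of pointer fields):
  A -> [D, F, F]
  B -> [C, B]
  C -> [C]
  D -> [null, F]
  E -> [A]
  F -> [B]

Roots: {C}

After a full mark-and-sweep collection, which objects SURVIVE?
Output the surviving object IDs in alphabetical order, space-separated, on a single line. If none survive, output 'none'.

Answer: C

Derivation:
Roots: C
Mark C: refs=C, marked=C
Unmarked (collected): A B D E F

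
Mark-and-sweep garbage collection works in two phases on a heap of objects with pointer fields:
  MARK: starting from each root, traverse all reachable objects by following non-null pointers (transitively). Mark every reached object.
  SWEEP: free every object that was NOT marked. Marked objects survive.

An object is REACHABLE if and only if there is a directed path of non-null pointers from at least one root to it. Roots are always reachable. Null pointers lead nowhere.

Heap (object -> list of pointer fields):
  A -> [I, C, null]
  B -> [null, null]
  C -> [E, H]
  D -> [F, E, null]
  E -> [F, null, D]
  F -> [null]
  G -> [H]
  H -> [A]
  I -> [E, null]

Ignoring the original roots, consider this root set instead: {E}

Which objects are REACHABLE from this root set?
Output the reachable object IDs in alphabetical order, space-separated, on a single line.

Roots: E
Mark E: refs=F null D, marked=E
Mark F: refs=null, marked=E F
Mark D: refs=F E null, marked=D E F
Unmarked (collected): A B C G H I

Answer: D E F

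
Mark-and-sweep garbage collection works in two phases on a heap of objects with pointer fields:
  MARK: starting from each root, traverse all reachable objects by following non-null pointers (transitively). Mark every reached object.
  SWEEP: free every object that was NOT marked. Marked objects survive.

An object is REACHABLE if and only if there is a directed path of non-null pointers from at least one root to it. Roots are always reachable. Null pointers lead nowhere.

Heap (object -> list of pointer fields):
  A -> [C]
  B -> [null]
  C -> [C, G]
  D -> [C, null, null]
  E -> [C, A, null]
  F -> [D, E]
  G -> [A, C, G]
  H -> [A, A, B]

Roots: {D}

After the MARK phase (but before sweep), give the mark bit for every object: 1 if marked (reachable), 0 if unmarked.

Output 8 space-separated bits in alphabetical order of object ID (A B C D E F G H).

Answer: 1 0 1 1 0 0 1 0

Derivation:
Roots: D
Mark D: refs=C null null, marked=D
Mark C: refs=C G, marked=C D
Mark G: refs=A C G, marked=C D G
Mark A: refs=C, marked=A C D G
Unmarked (collected): B E F H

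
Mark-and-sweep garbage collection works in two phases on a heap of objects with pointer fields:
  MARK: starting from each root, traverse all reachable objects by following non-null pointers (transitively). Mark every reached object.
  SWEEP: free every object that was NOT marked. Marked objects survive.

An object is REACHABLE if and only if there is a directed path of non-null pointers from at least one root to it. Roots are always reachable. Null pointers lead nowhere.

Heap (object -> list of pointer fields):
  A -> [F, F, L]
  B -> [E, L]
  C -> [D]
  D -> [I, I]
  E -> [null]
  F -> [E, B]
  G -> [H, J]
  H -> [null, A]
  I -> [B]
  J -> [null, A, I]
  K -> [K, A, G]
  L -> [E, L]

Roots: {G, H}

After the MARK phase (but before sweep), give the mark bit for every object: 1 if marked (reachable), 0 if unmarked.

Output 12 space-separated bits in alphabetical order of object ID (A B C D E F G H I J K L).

Answer: 1 1 0 0 1 1 1 1 1 1 0 1

Derivation:
Roots: G H
Mark G: refs=H J, marked=G
Mark H: refs=null A, marked=G H
Mark J: refs=null A I, marked=G H J
Mark A: refs=F F L, marked=A G H J
Mark I: refs=B, marked=A G H I J
Mark F: refs=E B, marked=A F G H I J
Mark L: refs=E L, marked=A F G H I J L
Mark B: refs=E L, marked=A B F G H I J L
Mark E: refs=null, marked=A B E F G H I J L
Unmarked (collected): C D K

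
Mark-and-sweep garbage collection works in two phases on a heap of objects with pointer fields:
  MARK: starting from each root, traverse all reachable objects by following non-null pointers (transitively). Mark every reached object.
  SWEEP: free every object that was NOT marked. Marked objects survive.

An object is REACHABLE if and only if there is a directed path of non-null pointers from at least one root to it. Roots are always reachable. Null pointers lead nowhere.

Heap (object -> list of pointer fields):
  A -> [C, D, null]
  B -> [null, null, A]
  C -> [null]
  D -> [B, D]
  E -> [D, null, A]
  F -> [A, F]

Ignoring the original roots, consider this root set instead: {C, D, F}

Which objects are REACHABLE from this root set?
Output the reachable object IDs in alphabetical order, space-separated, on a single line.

Roots: C D F
Mark C: refs=null, marked=C
Mark D: refs=B D, marked=C D
Mark F: refs=A F, marked=C D F
Mark B: refs=null null A, marked=B C D F
Mark A: refs=C D null, marked=A B C D F
Unmarked (collected): E

Answer: A B C D F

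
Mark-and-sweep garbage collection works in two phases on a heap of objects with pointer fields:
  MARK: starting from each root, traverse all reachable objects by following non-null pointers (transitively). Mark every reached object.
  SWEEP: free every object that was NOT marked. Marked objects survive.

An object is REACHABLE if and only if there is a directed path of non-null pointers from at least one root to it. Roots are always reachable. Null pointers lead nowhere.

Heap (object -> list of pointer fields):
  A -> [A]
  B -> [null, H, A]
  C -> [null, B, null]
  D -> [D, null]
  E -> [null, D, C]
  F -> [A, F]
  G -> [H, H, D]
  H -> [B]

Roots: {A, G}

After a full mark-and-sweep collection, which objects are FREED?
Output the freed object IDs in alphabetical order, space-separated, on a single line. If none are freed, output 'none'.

Answer: C E F

Derivation:
Roots: A G
Mark A: refs=A, marked=A
Mark G: refs=H H D, marked=A G
Mark H: refs=B, marked=A G H
Mark D: refs=D null, marked=A D G H
Mark B: refs=null H A, marked=A B D G H
Unmarked (collected): C E F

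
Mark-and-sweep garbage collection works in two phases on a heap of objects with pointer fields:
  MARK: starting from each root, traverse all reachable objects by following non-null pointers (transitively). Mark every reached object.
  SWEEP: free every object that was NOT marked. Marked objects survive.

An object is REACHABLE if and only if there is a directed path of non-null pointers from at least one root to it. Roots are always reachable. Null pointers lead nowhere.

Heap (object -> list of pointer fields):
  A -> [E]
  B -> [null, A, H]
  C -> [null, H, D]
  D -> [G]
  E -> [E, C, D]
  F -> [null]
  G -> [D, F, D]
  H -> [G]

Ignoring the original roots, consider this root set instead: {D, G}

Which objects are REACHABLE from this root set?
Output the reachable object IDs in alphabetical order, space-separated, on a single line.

Roots: D G
Mark D: refs=G, marked=D
Mark G: refs=D F D, marked=D G
Mark F: refs=null, marked=D F G
Unmarked (collected): A B C E H

Answer: D F G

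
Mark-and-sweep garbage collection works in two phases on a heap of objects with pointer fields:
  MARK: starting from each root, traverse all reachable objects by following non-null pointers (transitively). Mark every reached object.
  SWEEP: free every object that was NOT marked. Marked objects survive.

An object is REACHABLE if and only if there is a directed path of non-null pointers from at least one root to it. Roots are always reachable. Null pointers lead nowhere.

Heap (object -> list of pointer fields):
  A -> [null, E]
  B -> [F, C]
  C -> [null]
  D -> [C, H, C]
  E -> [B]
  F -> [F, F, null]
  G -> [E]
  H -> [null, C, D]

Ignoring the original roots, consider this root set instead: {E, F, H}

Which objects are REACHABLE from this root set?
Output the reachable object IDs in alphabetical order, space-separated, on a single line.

Roots: E F H
Mark E: refs=B, marked=E
Mark F: refs=F F null, marked=E F
Mark H: refs=null C D, marked=E F H
Mark B: refs=F C, marked=B E F H
Mark C: refs=null, marked=B C E F H
Mark D: refs=C H C, marked=B C D E F H
Unmarked (collected): A G

Answer: B C D E F H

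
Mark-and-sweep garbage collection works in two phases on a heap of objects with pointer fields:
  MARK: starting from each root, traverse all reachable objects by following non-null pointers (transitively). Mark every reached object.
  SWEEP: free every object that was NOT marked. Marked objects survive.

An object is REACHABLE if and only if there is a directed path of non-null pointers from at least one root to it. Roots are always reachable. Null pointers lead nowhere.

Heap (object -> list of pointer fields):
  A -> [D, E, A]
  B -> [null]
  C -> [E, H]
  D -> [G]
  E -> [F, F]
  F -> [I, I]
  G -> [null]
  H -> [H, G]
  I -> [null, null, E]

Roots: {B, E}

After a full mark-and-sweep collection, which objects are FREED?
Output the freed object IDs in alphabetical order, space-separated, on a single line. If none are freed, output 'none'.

Roots: B E
Mark B: refs=null, marked=B
Mark E: refs=F F, marked=B E
Mark F: refs=I I, marked=B E F
Mark I: refs=null null E, marked=B E F I
Unmarked (collected): A C D G H

Answer: A C D G H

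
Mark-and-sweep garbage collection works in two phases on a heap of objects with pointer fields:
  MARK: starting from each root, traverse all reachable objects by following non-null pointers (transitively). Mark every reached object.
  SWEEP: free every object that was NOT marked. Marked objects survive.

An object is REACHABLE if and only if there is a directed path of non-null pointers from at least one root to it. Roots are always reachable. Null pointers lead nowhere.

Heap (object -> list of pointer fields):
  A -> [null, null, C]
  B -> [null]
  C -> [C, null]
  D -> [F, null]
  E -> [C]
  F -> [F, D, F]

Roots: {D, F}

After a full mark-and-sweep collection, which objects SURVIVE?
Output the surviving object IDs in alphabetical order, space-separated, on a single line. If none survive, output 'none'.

Answer: D F

Derivation:
Roots: D F
Mark D: refs=F null, marked=D
Mark F: refs=F D F, marked=D F
Unmarked (collected): A B C E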